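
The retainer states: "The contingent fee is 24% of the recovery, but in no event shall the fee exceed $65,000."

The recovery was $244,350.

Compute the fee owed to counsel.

$58,644.00

24% of $244,350 = $58,644.00
That is under the $65,000 cap.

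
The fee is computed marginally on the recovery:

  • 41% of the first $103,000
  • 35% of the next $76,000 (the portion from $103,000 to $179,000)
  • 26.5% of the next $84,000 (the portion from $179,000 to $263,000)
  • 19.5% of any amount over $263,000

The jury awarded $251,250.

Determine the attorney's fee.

$87,976.25

First $103,000 at 41% = $42,230.00
Next $76,000 at 35% = $26,600.00
Remaining $72,250 at 26.5% = $19,146.25
Fee: $42,230.00 + $26,600.00 + $19,146.25 = $87,976.25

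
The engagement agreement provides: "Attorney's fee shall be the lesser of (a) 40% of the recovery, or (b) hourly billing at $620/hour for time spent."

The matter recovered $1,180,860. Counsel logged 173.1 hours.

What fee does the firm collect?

(a) 40% of $1,180,860 = $472,344.00
(b) 173.1 × $620 = $107,322.00
The lesser is (b): $107,322.00.

$107,322.00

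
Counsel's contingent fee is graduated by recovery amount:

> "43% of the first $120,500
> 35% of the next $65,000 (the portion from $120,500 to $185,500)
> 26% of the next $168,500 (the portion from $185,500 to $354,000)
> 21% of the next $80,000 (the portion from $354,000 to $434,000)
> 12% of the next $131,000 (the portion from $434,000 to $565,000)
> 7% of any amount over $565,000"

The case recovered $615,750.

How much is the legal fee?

$154,447.50

First $120,500 at 43% = $51,815.00
Next $65,000 at 35% = $22,750.00
Next $168,500 at 26% = $43,810.00
Next $80,000 at 21% = $16,800.00
Next $131,000 at 12% = $15,720.00
Remaining $50,750 at 7% = $3,552.50
Fee: $51,815.00 + $22,750.00 + $43,810.00 + $16,800.00 + $15,720.00 + $3,552.50 = $154,447.50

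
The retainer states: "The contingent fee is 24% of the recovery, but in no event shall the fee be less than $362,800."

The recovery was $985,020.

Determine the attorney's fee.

$362,800.00

24% of $985,020 = $236,404.80
That is below the $362,800 minimum, so the minimum applies.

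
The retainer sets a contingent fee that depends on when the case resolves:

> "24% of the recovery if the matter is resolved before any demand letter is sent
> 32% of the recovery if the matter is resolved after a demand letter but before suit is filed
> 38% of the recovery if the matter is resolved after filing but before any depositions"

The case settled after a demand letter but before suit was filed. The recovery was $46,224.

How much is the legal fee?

$14,791.68

The matter settled after a demand letter but before suit was filed, so the 32% rate applies.
$46,224 × 32% = $14,791.68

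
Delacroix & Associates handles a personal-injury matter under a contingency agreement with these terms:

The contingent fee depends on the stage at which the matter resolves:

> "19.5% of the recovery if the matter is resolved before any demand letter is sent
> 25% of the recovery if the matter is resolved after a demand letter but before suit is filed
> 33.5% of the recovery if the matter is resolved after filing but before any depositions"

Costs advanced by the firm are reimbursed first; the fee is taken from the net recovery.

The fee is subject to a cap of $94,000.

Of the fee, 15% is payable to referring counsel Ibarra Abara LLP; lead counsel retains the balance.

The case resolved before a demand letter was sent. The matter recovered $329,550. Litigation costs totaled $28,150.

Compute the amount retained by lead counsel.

$49,957.05

Fee base (net of costs): $329,550 − $28,150 = $301,400
The matter resolved before a demand letter was sent, so the 19.5% rate applies.
$301,400 × 19.5% = $58,773.00
$58,773.00 is under the $94,000 cap.
Referral share: 15% of $58,773.00 = $8,815.95; lead counsel retains $58,773.00 − $8,815.95 = $49,957.05.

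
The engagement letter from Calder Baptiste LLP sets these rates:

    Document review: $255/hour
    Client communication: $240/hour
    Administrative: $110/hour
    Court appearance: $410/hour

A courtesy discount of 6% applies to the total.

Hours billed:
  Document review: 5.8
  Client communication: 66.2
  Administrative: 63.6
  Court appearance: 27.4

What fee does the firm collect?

Document review: 5.8 × $255 = $1,479.00
Client communication: 66.2 × $240 = $15,888.00
Administrative: 63.6 × $110 = $6,996.00
Court appearance: 27.4 × $410 = $11,234.00
Subtotal: $35,597.00
Less 6% discount: −$2,135.82
Total: $35,597.00 − $2,135.82 = $33,461.18

$33,461.18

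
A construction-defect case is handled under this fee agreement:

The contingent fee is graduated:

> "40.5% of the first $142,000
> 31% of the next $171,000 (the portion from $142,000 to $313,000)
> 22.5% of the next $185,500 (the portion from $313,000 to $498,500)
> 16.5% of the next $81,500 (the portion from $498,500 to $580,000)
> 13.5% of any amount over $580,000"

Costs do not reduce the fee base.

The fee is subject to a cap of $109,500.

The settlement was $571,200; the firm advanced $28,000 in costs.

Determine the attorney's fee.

$109,500.00

Fee base is the gross recovery, $571,200; costs are reimbursed separately.
First $142,000 at 40.5% = $57,510.00
Next $171,000 at 31% = $53,010.00
Next $185,500 at 22.5% = $41,737.50
Remaining $72,700 at 16.5% = $11,995.50
Fee: $57,510.00 + $53,010.00 + $41,737.50 + $11,995.50 = $164,253.00
$164,253.00 exceeds the $109,500 cap, so the fee is capped at $109,500.00.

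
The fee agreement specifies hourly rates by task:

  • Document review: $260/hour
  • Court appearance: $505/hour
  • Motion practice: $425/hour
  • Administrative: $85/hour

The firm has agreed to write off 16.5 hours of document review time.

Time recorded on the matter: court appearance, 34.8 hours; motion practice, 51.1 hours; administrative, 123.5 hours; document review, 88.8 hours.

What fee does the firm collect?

Document review: 88.8 × $260 = $23,088.00
Court appearance: 34.8 × $505 = $17,574.00
Motion practice: 51.1 × $425 = $21,717.50
Administrative: 123.5 × $85 = $10,497.50
Subtotal: $72,877.00
Write-off: 16.5 × $260 = $4,290.00
Total: $72,877.00 − $4,290.00 = $68,587.00

$68,587.00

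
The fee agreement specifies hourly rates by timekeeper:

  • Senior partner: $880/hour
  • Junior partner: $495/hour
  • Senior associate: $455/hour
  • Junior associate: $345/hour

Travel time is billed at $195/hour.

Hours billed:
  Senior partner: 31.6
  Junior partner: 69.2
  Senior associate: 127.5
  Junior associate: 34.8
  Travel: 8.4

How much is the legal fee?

Senior partner: 31.6 × $880 = $27,808.00
Junior partner: 69.2 × $495 = $34,254.00
Senior associate: 127.5 × $455 = $58,012.50
Junior associate: 34.8 × $345 = $12,006.00
Subtotal: $27,808.00 + $34,254.00 + $58,012.50 + $12,006.00 = $132,080.50
Travel: 8.4 × $195 = $1,638.00
Total: $132,080.50 + $1,638.00 = $133,718.50

$133,718.50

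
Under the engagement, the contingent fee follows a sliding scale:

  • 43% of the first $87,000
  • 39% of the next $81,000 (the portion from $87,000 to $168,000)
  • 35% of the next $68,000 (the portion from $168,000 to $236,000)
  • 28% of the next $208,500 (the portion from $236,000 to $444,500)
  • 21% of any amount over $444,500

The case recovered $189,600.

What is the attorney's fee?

First $87,000 at 43% = $37,410.00
Next $81,000 at 39% = $31,590.00
Remaining $21,600 at 35% = $7,560.00
Fee: $37,410.00 + $31,590.00 + $7,560.00 = $76,560.00

$76,560.00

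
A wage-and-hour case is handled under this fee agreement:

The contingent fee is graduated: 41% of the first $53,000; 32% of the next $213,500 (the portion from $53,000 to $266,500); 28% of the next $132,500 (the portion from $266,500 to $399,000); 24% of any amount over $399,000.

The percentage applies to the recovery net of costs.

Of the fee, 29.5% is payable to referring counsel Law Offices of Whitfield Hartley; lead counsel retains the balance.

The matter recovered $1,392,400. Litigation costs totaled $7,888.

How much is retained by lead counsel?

$256,389.38

Fee base (net of costs): $1,392,400 − $7,888 = $1,384,512
First $53,000 at 41% = $21,730.00
Next $213,500 at 32% = $68,320.00
Next $132,500 at 28% = $37,100.00
Remaining $985,512 at 24% = $236,522.88
Fee: $21,730.00 + $68,320.00 + $37,100.00 + $236,522.88 = $363,672.88
Referral share: 29.5% of $363,672.88 = $107,283.50; lead counsel retains $363,672.88 − $107,283.50 = $256,389.38.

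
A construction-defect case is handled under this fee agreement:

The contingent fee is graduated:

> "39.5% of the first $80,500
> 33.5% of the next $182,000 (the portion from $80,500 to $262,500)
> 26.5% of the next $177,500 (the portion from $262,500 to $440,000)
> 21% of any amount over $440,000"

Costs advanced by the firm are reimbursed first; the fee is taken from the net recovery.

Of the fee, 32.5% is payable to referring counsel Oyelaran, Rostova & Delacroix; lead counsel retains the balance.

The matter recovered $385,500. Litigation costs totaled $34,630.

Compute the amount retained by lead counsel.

Fee base (net of costs): $385,500 − $34,630 = $350,870
First $80,500 at 39.5% = $31,797.50
Next $182,000 at 33.5% = $60,970.00
Remaining $88,370 at 26.5% = $23,418.05
Fee: $31,797.50 + $60,970.00 + $23,418.05 = $116,185.55
Referral share: 32.5% of $116,185.55 = $37,760.30; lead counsel retains $116,185.55 − $37,760.30 = $78,425.25.

$78,425.25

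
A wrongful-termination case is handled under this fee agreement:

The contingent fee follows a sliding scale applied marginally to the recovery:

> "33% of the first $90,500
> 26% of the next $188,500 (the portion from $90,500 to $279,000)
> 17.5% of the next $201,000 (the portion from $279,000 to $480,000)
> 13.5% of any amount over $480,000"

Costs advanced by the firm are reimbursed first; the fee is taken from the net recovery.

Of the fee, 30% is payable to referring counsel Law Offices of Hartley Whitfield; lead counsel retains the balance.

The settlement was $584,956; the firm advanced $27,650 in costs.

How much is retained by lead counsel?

$87,140.42

Fee base (net of costs): $584,956 − $27,650 = $557,306
First $90,500 at 33% = $29,865.00
Next $188,500 at 26% = $49,010.00
Next $201,000 at 17.5% = $35,175.00
Remaining $77,306 at 13.5% = $10,436.31
Fee: $29,865.00 + $49,010.00 + $35,175.00 + $10,436.31 = $124,486.31
Referral share: 30% of $124,486.31 = $37,345.89; lead counsel retains $124,486.31 − $37,345.89 = $87,140.42.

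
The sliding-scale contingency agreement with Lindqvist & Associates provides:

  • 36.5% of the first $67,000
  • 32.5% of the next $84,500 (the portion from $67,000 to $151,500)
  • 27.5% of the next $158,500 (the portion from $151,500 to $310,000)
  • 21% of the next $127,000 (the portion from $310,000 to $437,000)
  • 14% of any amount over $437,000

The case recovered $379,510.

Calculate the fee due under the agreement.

$110,102.10

First $67,000 at 36.5% = $24,455.00
Next $84,500 at 32.5% = $27,462.50
Next $158,500 at 27.5% = $43,587.50
Remaining $69,510 at 21% = $14,597.10
Fee: $24,455.00 + $27,462.50 + $43,587.50 + $14,597.10 = $110,102.10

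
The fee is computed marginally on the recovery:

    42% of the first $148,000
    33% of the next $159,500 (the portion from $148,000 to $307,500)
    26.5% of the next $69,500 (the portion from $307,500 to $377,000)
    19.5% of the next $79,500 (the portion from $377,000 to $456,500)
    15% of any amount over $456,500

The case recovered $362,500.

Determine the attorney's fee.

$129,370.00

First $148,000 at 42% = $62,160.00
Next $159,500 at 33% = $52,635.00
Remaining $55,000 at 26.5% = $14,575.00
Fee: $62,160.00 + $52,635.00 + $14,575.00 = $129,370.00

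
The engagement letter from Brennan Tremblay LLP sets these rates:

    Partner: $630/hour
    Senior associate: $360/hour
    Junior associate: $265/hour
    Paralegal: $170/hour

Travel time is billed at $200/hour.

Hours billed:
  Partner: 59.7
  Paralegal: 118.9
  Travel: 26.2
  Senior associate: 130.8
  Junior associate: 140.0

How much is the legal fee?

$147,252.00

Partner: 59.7 × $630 = $37,611.00
Senior associate: 130.8 × $360 = $47,088.00
Junior associate: 140.0 × $265 = $37,100.00
Paralegal: 118.9 × $170 = $20,213.00
Subtotal: $37,611.00 + $47,088.00 + $37,100.00 + $20,213.00 = $142,012.00
Travel: 26.2 × $200 = $5,240.00
Total: $142,012.00 + $5,240.00 = $147,252.00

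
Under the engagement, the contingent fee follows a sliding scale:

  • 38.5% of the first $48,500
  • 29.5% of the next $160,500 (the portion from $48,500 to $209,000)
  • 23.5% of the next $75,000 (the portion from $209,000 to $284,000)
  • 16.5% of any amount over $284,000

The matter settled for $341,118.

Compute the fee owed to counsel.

First $48,500 at 38.5% = $18,672.50
Next $160,500 at 29.5% = $47,347.50
Next $75,000 at 23.5% = $17,625.00
Remaining $57,118 at 16.5% = $9,424.47
Fee: $18,672.50 + $47,347.50 + $17,625.00 + $9,424.47 = $93,069.47

$93,069.47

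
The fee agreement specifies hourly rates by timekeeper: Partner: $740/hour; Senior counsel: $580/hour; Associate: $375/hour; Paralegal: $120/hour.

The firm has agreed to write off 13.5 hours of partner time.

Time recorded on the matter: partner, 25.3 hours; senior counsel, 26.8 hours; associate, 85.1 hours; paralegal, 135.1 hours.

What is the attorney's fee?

Partner: 25.3 × $740 = $18,722.00
Senior counsel: 26.8 × $580 = $15,544.00
Associate: 85.1 × $375 = $31,912.50
Paralegal: 135.1 × $120 = $16,212.00
Subtotal: $82,390.50
Write-off: 13.5 × $740 = $9,990.00
Total: $82,390.50 − $9,990.00 = $72,400.50

$72,400.50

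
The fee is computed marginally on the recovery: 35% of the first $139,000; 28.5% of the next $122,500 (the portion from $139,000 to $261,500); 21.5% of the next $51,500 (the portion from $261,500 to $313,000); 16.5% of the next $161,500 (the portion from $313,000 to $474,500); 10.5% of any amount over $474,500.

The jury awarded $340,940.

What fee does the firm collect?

$99,245.10

First $139,000 at 35% = $48,650.00
Next $122,500 at 28.5% = $34,912.50
Next $51,500 at 21.5% = $11,072.50
Remaining $27,940 at 16.5% = $4,610.10
Fee: $48,650.00 + $34,912.50 + $11,072.50 + $4,610.10 = $99,245.10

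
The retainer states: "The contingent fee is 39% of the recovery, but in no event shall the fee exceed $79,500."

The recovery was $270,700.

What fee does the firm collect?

39% of $270,700 = $105,573.00
That exceeds the $79,500 cap, so the fee is capped at $79,500.

$79,500.00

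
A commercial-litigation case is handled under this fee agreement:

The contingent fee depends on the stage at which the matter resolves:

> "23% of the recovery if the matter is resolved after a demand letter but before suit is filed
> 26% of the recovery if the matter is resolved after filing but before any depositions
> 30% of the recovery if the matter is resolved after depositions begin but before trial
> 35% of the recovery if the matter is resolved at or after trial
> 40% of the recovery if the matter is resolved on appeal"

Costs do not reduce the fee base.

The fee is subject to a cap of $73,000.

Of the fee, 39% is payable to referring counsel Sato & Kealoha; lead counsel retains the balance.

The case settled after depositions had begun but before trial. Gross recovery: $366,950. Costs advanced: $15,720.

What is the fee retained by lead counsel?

Fee base is the gross recovery, $366,950; costs are reimbursed separately.
The matter settled after depositions had begun but before trial, so the 30% rate applies.
$366,950 × 30% = $110,085.00
$110,085.00 exceeds the $73,000 cap, so the fee is capped at $73,000.00.
Referral share: 39% of $73,000.00 = $28,470.00; lead counsel retains $73,000.00 − $28,470.00 = $44,530.00.

$44,530.00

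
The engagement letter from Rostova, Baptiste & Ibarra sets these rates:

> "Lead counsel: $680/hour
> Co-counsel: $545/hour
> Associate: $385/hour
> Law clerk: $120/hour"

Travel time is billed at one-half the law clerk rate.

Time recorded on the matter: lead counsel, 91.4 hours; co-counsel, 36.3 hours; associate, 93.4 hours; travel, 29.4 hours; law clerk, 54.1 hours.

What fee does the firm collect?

Lead counsel: 91.4 × $680 = $62,152.00
Co-counsel: 36.3 × $545 = $19,783.50
Associate: 93.4 × $385 = $35,959.00
Law clerk: 54.1 × $120 = $6,492.00
Subtotal: $62,152.00 + $19,783.50 + $35,959.00 + $6,492.00 = $124,386.50
Travel: 29.4 × ($120 ÷ 2) = 29.4 × $60.00 = $1,764.00
Total: $124,386.50 + $1,764.00 = $126,150.50

$126,150.50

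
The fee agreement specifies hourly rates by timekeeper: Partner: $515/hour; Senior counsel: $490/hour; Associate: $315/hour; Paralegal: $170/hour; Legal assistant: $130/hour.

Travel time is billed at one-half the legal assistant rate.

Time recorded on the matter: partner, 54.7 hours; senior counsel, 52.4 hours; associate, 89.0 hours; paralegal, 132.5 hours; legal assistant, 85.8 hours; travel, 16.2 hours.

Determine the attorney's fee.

Partner: 54.7 × $515 = $28,170.50
Senior counsel: 52.4 × $490 = $25,676.00
Associate: 89.0 × $315 = $28,035.00
Paralegal: 132.5 × $170 = $22,525.00
Legal assistant: 85.8 × $130 = $11,154.00
Subtotal: $28,170.50 + $25,676.00 + $28,035.00 + $22,525.00 + $11,154.00 = $115,560.50
Travel: 16.2 × ($130 ÷ 2) = 16.2 × $65.00 = $1,053.00
Total: $115,560.50 + $1,053.00 = $116,613.50

$116,613.50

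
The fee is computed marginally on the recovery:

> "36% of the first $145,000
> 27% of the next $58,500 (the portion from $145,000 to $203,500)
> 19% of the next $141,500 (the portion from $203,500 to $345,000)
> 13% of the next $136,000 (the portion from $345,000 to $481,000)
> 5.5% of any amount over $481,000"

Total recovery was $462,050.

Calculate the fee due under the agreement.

$110,096.50

First $145,000 at 36% = $52,200.00
Next $58,500 at 27% = $15,795.00
Next $141,500 at 19% = $26,885.00
Remaining $117,050 at 13% = $15,216.50
Fee: $52,200.00 + $15,795.00 + $26,885.00 + $15,216.50 = $110,096.50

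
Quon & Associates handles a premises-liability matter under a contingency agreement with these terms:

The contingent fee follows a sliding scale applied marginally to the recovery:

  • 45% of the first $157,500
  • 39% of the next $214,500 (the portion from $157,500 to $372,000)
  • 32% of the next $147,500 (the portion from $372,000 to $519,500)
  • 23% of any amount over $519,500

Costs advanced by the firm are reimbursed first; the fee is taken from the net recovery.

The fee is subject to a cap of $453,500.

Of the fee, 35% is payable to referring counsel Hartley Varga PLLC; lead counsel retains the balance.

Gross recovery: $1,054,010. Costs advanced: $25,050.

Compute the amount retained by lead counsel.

Fee base (net of costs): $1,054,010 − $25,050 = $1,028,960
First $157,500 at 45% = $70,875.00
Next $214,500 at 39% = $83,655.00
Next $147,500 at 32% = $47,200.00
Remaining $509,460 at 23% = $117,175.80
Fee: $70,875.00 + $83,655.00 + $47,200.00 + $117,175.80 = $318,905.80
$318,905.80 is under the $453,500 cap.
Referral share: 35% of $318,905.80 = $111,617.03; lead counsel retains $318,905.80 − $111,617.03 = $207,288.77.

$207,288.77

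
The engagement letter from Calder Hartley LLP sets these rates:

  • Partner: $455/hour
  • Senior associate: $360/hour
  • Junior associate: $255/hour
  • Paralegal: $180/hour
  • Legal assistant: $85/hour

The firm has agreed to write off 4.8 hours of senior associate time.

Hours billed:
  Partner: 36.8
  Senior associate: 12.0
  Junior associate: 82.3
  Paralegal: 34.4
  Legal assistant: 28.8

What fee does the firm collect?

$48,962.50

Partner: 36.8 × $455 = $16,744.00
Senior associate: 12.0 × $360 = $4,320.00
Junior associate: 82.3 × $255 = $20,986.50
Paralegal: 34.4 × $180 = $6,192.00
Legal assistant: 28.8 × $85 = $2,448.00
Subtotal: $50,690.50
Write-off: 4.8 × $360 = $1,728.00
Total: $50,690.50 − $1,728.00 = $48,962.50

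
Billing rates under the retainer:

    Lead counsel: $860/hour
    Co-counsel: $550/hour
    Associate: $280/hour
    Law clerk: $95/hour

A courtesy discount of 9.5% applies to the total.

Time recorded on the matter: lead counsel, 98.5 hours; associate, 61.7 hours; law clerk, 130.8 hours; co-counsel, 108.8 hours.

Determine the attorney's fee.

$157,698.06

Lead counsel: 98.5 × $860 = $84,710.00
Co-counsel: 108.8 × $550 = $59,840.00
Associate: 61.7 × $280 = $17,276.00
Law clerk: 130.8 × $95 = $12,426.00
Subtotal: $174,252.00
Less 9.5% discount: −$16,553.94
Total: $174,252.00 − $16,553.94 = $157,698.06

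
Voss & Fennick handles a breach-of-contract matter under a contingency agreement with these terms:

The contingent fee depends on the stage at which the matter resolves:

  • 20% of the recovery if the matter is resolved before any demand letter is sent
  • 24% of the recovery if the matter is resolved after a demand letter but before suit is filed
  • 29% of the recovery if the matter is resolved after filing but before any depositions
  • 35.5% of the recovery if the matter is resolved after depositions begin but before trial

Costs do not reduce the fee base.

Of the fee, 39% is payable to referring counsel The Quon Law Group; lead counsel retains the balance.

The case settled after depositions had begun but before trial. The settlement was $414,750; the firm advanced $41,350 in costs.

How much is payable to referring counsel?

$57,422.14

Fee base is the gross recovery, $414,750; costs are reimbursed separately.
The matter settled after depositions had begun but before trial, so the 35.5% rate applies.
$414,750 × 35.5% = $147,236.25
Referral share: 39% of $147,236.25 = $57,422.14; lead counsel retains $147,236.25 − $57,422.14 = $89,814.11.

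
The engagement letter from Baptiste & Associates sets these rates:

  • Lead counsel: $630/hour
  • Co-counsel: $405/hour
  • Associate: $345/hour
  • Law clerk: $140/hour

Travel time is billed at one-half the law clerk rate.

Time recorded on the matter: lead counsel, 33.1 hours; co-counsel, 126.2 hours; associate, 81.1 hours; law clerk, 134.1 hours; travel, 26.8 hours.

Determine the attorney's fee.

Lead counsel: 33.1 × $630 = $20,853.00
Co-counsel: 126.2 × $405 = $51,111.00
Associate: 81.1 × $345 = $27,979.50
Law clerk: 134.1 × $140 = $18,774.00
Subtotal: $20,853.00 + $51,111.00 + $27,979.50 + $18,774.00 = $118,717.50
Travel: 26.8 × ($140 ÷ 2) = 26.8 × $70.00 = $1,876.00
Total: $118,717.50 + $1,876.00 = $120,593.50

$120,593.50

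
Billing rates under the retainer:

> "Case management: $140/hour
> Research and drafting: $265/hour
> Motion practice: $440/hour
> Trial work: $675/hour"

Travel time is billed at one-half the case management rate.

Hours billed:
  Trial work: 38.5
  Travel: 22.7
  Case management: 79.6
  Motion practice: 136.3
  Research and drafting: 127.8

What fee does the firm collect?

Case management: 79.6 × $140 = $11,144.00
Research and drafting: 127.8 × $265 = $33,867.00
Motion practice: 136.3 × $440 = $59,972.00
Trial work: 38.5 × $675 = $25,987.50
Subtotal: $11,144.00 + $33,867.00 + $59,972.00 + $25,987.50 = $130,970.50
Travel: 22.7 × ($140 ÷ 2) = 22.7 × $70.00 = $1,589.00
Total: $130,970.50 + $1,589.00 = $132,559.50

$132,559.50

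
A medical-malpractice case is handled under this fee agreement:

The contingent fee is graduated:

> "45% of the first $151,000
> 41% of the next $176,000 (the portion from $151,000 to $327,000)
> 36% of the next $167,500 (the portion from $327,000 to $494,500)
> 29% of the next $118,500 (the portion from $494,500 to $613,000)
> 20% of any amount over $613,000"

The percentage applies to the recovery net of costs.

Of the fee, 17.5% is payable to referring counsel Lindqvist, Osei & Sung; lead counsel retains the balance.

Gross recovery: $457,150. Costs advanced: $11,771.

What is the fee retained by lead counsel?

Fee base (net of costs): $457,150 − $11,771 = $445,379
First $151,000 at 45% = $67,950.00
Next $176,000 at 41% = $72,160.00
Remaining $118,379 at 36% = $42,616.44
Fee: $67,950.00 + $72,160.00 + $42,616.44 = $182,726.44
Referral share: 17.5% of $182,726.44 = $31,977.13; lead counsel retains $182,726.44 − $31,977.13 = $150,749.31.

$150,749.31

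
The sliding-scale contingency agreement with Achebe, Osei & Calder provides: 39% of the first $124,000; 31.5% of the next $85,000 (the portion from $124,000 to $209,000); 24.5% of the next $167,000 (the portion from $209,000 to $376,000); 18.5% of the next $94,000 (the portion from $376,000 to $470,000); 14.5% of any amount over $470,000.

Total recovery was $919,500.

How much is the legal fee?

First $124,000 at 39% = $48,360.00
Next $85,000 at 31.5% = $26,775.00
Next $167,000 at 24.5% = $40,915.00
Next $94,000 at 18.5% = $17,390.00
Remaining $449,500 at 14.5% = $65,177.50
Fee: $48,360.00 + $26,775.00 + $40,915.00 + $17,390.00 + $65,177.50 = $198,617.50

$198,617.50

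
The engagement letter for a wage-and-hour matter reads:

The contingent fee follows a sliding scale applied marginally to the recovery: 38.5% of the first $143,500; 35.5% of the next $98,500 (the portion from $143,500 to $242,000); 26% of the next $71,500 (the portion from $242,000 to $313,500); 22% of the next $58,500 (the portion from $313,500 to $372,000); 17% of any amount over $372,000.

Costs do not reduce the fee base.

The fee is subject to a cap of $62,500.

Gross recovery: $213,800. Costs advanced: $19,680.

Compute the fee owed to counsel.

Fee base is the gross recovery, $213,800; costs are reimbursed separately.
First $143,500 at 38.5% = $55,247.50
Remaining $70,300 at 35.5% = $24,956.50
Fee: $55,247.50 + $24,956.50 = $80,204.00
$80,204.00 exceeds the $62,500 cap, so the fee is capped at $62,500.00.

$62,500.00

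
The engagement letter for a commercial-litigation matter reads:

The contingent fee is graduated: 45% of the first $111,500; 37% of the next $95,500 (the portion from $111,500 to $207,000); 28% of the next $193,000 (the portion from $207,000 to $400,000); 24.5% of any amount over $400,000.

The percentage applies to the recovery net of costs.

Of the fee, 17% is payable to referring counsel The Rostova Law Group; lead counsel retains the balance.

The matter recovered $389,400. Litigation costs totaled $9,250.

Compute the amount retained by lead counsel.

Fee base (net of costs): $389,400 − $9,250 = $380,150
First $111,500 at 45% = $50,175.00
Next $95,500 at 37% = $35,335.00
Remaining $173,150 at 28% = $48,482.00
Fee: $50,175.00 + $35,335.00 + $48,482.00 = $133,992.00
Referral share: 17% of $133,992.00 = $22,778.64; lead counsel retains $133,992.00 − $22,778.64 = $111,213.36.

$111,213.36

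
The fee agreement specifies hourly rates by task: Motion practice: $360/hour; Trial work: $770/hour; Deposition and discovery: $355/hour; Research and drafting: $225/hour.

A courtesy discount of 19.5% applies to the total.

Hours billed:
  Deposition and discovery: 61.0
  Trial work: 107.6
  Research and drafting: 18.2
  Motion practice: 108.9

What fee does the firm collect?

$118,983.83

Motion practice: 108.9 × $360 = $39,204.00
Trial work: 107.6 × $770 = $82,852.00
Deposition and discovery: 61.0 × $355 = $21,655.00
Research and drafting: 18.2 × $225 = $4,095.00
Subtotal: $147,806.00
Less 19.5% discount: −$28,822.17
Total: $147,806.00 − $28,822.17 = $118,983.83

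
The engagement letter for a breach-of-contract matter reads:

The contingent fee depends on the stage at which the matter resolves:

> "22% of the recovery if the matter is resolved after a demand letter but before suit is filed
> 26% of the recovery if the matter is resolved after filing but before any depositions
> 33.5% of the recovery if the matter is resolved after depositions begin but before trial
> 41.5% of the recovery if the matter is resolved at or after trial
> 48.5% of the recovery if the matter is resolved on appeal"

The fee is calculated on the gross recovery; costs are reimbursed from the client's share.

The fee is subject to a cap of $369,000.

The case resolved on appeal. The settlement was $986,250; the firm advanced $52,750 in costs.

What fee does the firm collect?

Fee base is the gross recovery, $986,250; costs are reimbursed separately.
The matter resolved on appeal, so the 48.5% rate applies.
$986,250 × 48.5% = $478,331.25
$478,331.25 exceeds the $369,000 cap, so the fee is capped at $369,000.00.

$369,000.00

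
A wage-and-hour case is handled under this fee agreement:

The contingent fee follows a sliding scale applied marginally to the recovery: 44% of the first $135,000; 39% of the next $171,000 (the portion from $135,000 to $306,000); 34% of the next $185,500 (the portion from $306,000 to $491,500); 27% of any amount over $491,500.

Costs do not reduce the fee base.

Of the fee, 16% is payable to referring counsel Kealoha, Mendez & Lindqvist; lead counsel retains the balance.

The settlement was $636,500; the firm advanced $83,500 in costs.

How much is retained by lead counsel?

Fee base is the gross recovery, $636,500; costs are reimbursed separately.
First $135,000 at 44% = $59,400.00
Next $171,000 at 39% = $66,690.00
Next $185,500 at 34% = $63,070.00
Remaining $145,000 at 27% = $39,150.00
Fee: $59,400.00 + $66,690.00 + $63,070.00 + $39,150.00 = $228,310.00
Referral share: 16% of $228,310.00 = $36,529.60; lead counsel retains $228,310.00 − $36,529.60 = $191,780.40.

$191,780.40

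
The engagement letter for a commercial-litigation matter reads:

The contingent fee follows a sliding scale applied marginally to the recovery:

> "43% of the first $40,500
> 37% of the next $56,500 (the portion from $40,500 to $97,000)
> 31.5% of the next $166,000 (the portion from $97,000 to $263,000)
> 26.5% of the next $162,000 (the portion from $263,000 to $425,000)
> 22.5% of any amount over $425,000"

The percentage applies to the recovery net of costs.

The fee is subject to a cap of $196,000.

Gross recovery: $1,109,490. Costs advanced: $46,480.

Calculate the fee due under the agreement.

Fee base (net of costs): $1,109,490 − $46,480 = $1,063,010
First $40,500 at 43% = $17,415.00
Next $56,500 at 37% = $20,905.00
Next $166,000 at 31.5% = $52,290.00
Next $162,000 at 26.5% = $42,930.00
Remaining $638,010 at 22.5% = $143,552.25
Fee: $17,415.00 + $20,905.00 + $52,290.00 + $42,930.00 + $143,552.25 = $277,092.25
$277,092.25 exceeds the $196,000 cap, so the fee is capped at $196,000.00.

$196,000.00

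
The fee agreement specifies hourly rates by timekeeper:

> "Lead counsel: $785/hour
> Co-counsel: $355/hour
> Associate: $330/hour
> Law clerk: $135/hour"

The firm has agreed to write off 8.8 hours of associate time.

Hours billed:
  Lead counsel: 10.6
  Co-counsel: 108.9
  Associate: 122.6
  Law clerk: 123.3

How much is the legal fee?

Lead counsel: 10.6 × $785 = $8,321.00
Co-counsel: 108.9 × $355 = $38,659.50
Associate: 122.6 × $330 = $40,458.00
Law clerk: 123.3 × $135 = $16,645.50
Subtotal: $104,084.00
Write-off: 8.8 × $330 = $2,904.00
Total: $104,084.00 − $2,904.00 = $101,180.00

$101,180.00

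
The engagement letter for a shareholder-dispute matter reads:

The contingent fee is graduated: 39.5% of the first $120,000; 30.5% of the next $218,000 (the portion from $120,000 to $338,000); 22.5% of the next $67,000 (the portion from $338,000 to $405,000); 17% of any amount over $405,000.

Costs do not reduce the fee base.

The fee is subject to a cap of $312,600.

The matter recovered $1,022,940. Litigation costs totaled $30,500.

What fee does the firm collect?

$234,014.80

Fee base is the gross recovery, $1,022,940; costs are reimbursed separately.
First $120,000 at 39.5% = $47,400.00
Next $218,000 at 30.5% = $66,490.00
Next $67,000 at 22.5% = $15,075.00
Remaining $617,940 at 17% = $105,049.80
Fee: $47,400.00 + $66,490.00 + $15,075.00 + $105,049.80 = $234,014.80
$234,014.80 is under the $312,600 cap.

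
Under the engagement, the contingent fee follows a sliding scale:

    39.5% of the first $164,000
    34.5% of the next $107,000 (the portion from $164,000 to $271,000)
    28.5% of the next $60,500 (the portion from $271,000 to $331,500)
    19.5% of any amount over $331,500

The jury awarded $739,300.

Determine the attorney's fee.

First $164,000 at 39.5% = $64,780.00
Next $107,000 at 34.5% = $36,915.00
Next $60,500 at 28.5% = $17,242.50
Remaining $407,800 at 19.5% = $79,521.00
Fee: $64,780.00 + $36,915.00 + $17,242.50 + $79,521.00 = $198,458.50

$198,458.50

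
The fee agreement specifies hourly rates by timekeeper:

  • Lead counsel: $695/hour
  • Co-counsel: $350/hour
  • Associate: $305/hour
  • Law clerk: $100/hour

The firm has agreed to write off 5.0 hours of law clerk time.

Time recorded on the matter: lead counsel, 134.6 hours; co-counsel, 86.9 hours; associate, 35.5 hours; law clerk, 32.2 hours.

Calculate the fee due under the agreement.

Lead counsel: 134.6 × $695 = $93,547.00
Co-counsel: 86.9 × $350 = $30,415.00
Associate: 35.5 × $305 = $10,827.50
Law clerk: 32.2 × $100 = $3,220.00
Subtotal: $138,009.50
Write-off: 5.0 × $100 = $500.00
Total: $138,009.50 − $500.00 = $137,509.50

$137,509.50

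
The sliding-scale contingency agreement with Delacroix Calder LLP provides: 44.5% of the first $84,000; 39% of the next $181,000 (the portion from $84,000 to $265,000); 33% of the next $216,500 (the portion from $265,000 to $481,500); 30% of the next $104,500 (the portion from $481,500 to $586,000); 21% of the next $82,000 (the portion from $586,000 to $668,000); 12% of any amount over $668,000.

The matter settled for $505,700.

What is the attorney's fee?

$186,675.00

First $84,000 at 44.5% = $37,380.00
Next $181,000 at 39% = $70,590.00
Next $216,500 at 33% = $71,445.00
Remaining $24,200 at 30% = $7,260.00
Fee: $37,380.00 + $70,590.00 + $71,445.00 + $7,260.00 = $186,675.00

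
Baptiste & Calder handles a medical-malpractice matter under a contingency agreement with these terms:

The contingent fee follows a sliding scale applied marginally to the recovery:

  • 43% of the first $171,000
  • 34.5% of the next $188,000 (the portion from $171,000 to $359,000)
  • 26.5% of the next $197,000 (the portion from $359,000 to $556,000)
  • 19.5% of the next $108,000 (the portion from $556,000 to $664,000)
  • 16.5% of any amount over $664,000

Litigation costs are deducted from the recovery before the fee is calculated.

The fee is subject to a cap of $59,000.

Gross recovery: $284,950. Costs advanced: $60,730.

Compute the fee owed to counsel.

Fee base (net of costs): $284,950 − $60,730 = $224,220
First $171,000 at 43% = $73,530.00
Remaining $53,220 at 34.5% = $18,360.90
Fee: $73,530.00 + $18,360.90 = $91,890.90
$91,890.90 exceeds the $59,000 cap, so the fee is capped at $59,000.00.

$59,000.00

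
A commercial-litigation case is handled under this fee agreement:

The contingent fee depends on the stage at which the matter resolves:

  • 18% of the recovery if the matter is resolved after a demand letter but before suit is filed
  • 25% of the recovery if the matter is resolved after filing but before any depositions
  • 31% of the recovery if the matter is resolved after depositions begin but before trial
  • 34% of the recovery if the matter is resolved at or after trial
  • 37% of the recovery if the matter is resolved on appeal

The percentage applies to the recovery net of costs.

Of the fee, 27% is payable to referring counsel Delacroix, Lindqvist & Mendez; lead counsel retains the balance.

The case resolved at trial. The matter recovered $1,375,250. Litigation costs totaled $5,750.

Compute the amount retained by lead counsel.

$339,909.90

Fee base (net of costs): $1,375,250 − $5,750 = $1,369,500
The matter resolved at trial, so the 34% rate applies.
$1,369,500 × 34% = $465,630.00
Referral share: 27% of $465,630.00 = $125,720.10; lead counsel retains $465,630.00 − $125,720.10 = $339,909.90.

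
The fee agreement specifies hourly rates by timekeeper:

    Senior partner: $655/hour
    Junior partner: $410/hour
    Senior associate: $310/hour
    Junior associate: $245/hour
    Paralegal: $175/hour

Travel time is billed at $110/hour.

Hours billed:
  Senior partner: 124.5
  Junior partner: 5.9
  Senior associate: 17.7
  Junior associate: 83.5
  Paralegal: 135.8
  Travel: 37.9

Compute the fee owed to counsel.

Senior partner: 124.5 × $655 = $81,547.50
Junior partner: 5.9 × $410 = $2,419.00
Senior associate: 17.7 × $310 = $5,487.00
Junior associate: 83.5 × $245 = $20,457.50
Paralegal: 135.8 × $175 = $23,765.00
Subtotal: $81,547.50 + $2,419.00 + $5,487.00 + $20,457.50 + $23,765.00 = $133,676.00
Travel: 37.9 × $110 = $4,169.00
Total: $133,676.00 + $4,169.00 = $137,845.00

$137,845.00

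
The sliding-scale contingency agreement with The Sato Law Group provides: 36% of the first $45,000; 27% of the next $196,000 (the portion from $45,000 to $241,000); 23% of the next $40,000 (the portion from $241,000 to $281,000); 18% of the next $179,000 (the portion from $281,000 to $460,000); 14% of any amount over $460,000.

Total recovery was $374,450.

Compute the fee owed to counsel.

$95,141.00

First $45,000 at 36% = $16,200.00
Next $196,000 at 27% = $52,920.00
Next $40,000 at 23% = $9,200.00
Remaining $93,450 at 18% = $16,821.00
Fee: $16,200.00 + $52,920.00 + $9,200.00 + $16,821.00 = $95,141.00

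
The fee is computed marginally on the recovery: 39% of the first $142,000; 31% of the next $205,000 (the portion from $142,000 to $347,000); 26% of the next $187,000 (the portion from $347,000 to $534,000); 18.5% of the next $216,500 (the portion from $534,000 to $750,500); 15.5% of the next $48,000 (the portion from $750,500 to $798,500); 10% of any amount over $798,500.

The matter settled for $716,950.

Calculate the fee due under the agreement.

$201,395.75

First $142,000 at 39% = $55,380.00
Next $205,000 at 31% = $63,550.00
Next $187,000 at 26% = $48,620.00
Remaining $182,950 at 18.5% = $33,845.75
Fee: $55,380.00 + $63,550.00 + $48,620.00 + $33,845.75 = $201,395.75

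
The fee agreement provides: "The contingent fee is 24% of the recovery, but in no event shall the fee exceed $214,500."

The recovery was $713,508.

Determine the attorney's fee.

$171,241.92

24% of $713,508 = $171,241.92
That is under the $214,500 cap.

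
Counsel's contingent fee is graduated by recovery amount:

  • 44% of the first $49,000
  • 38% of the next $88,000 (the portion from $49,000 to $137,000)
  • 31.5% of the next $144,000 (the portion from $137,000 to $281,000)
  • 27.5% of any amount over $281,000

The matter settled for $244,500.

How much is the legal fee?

First $49,000 at 44% = $21,560.00
Next $88,000 at 38% = $33,440.00
Remaining $107,500 at 31.5% = $33,862.50
Fee: $21,560.00 + $33,440.00 + $33,862.50 = $88,862.50

$88,862.50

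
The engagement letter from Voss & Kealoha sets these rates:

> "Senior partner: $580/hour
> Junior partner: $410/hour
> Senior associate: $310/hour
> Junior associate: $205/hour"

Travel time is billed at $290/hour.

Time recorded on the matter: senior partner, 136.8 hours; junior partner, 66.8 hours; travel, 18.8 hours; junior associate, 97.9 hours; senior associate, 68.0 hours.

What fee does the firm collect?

$153,333.50

Senior partner: 136.8 × $580 = $79,344.00
Junior partner: 66.8 × $410 = $27,388.00
Senior associate: 68.0 × $310 = $21,080.00
Junior associate: 97.9 × $205 = $20,069.50
Subtotal: $79,344.00 + $27,388.00 + $21,080.00 + $20,069.50 = $147,881.50
Travel: 18.8 × $290 = $5,452.00
Total: $147,881.50 + $5,452.00 = $153,333.50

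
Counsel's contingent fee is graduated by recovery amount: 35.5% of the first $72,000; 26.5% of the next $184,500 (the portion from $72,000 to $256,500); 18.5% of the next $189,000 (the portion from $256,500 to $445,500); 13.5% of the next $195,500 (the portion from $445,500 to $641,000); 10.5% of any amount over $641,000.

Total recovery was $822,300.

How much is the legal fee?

First $72,000 at 35.5% = $25,560.00
Next $184,500 at 26.5% = $48,892.50
Next $189,000 at 18.5% = $34,965.00
Next $195,500 at 13.5% = $26,392.50
Remaining $181,300 at 10.5% = $19,036.50
Fee: $25,560.00 + $48,892.50 + $34,965.00 + $26,392.50 + $19,036.50 = $154,846.50

$154,846.50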